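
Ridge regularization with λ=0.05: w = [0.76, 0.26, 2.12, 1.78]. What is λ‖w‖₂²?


‖w‖₂² = (0.76)² + (0.26)² + (2.12)² + (1.78)²
     = 0.5776 + 0.0676 + 4.4944 + 3.1684
     = 8.308
λ·‖w‖₂² = 0.05·8.308 = 0.4154

0.4154


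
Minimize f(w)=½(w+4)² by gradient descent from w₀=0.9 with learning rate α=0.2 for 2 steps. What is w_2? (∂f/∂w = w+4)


step 1: grad = 0.9+4 = 4.9; w = 0.9 - 0.2·(4.9) = -0.08
step 2: grad = -0.08+4 = 3.92; w = -0.08 - 0.2·(3.92) = -0.864

-0.864


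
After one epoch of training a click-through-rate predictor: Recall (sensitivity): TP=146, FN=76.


Recall = TP/(TP+FN)
= 146/(146+76)
= 146/222 = 65.77%

65.77%


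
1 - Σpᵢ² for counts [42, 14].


Probabilities: [42/56, 14/56] ≈ [0.75, 0.25]
Σpᵢ² = (1764 + 196)/56² = 1960/3136
Gini = 1 - Σpᵢ² = 1 - 1960/3136 = 0.375

0.375


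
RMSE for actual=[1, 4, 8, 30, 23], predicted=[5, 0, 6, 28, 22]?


MSE = 41/5 = 8.2
RMSE = √(41/5) = 2.8636

2.8636


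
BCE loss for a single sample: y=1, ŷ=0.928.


BCE = -[y·ln(p) + (1-y)·ln(1-p)]
= -1·ln(0.928) - 0
= -ln(0.928) = 0.0747

0.0747


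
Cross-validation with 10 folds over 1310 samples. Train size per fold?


Fold size = 1310/10 = 131
Training per fold = 1310 - 131 = 1179

1179


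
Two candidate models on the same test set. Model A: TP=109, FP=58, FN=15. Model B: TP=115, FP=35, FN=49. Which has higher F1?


Model A: P=109/167=0.6527, R=109/124=0.879, F1=2PR/(P+R)=2TP/(2TP+FP+FN)=218/291=0.7491
Model B: P=115/150=0.7667, R=115/164=0.7012, F1=2PR/(P+R)=2TP/(2TP+FP+FN)=230/314=0.7325
0.7491 > 0.7325 → Model A

Model A


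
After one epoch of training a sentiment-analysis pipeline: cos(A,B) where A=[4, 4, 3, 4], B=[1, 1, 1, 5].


A·B = 4·1 + 4·1 + 3·1 + 4·5 = 31
‖A‖ = √57 = 7.5498, ‖B‖ = √28 = 5.2915
cos = 31/(√57·√28) = 31/√1596 = 0.776

0.776


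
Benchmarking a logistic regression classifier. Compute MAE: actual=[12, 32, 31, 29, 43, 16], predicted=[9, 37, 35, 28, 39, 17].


Absolute errors: |12-9|=3, |32-37|=5, |31-35|=4, |29-28|=1, |43-39|=4, |16-17|=1
Sum = 18
MAE = 18/6 = 3

3


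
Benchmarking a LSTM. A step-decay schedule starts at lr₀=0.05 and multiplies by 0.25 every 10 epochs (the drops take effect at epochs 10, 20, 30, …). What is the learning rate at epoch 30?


n_drops = ⌊30/10⌋ = 3
lr = 0.05·0.25^3 = 0.05·0.015625 = 0.00078125

0.00078125


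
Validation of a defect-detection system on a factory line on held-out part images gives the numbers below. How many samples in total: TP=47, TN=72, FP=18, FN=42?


Total = TP + TN + FP + FN
= 47 + 72 + 18 + 42
= 179
(Predicted positive: 65, predicted negative: 114)

179


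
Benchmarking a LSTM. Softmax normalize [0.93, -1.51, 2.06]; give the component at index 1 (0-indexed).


Exponentials: e^0.93=2.5345, e^-1.51=0.2209, e^2.06=7.846
Sum = 10.6014
Softmax = [0.2391, 0.0208, 0.7401]
p[1] = 0.2209/10.6014 = 0.0208

0.0208


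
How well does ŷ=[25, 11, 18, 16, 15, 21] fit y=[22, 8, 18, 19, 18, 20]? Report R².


ȳ = 17.5
SS_res = Σ(y-ŷ)² = 37
SS_tot = Σ(y-ȳ)² = 119.5
R² = 1 - SS_res/SS_tot = 1 - 0.3096 = 0.6904

0.6904


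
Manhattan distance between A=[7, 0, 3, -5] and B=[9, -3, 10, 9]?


d = |7-9| + |0+ 3| + |3-10| + |-5-9|
  = 2 + 3 + 7 + 14
  = 26

26


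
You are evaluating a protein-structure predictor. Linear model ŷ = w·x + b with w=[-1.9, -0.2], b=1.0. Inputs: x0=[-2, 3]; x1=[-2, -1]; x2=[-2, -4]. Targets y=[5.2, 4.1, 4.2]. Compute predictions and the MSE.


ŷ0 = (-1.9)·(-2) + (-0.2)·(3) + 1.0 = 4.2
ŷ1 = (-1.9)·(-2) + (-0.2)·(-1) + 1.0 = 5.0
ŷ2 = (-1.9)·(-2) + (-0.2)·(-4) + 1.0 = 5.6
errors² = [1.0, 0.81, 1.96]
MSE = 3.7700/3 = 1.2567

1.2567


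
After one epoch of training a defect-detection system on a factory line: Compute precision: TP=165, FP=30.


Precision = TP/(TP+FP)
= 165/(165+30)
= 165/195 = 84.62%

84.62%


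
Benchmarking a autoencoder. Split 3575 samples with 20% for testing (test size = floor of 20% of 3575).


Test = ⌊3575·20/100⌋ = 715
Train = 3575 - 715 = 2860

Train: 2860, Test: 715


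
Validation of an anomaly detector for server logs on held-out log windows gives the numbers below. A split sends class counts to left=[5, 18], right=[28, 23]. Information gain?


Parent = [33, 41], H_parent = 0.9916
H_left = 0.7554 (n=23), H_right = 0.9931 (n=51)
H_children = (23/74)·0.7554 + (51/74)·0.9931 = 0.9192
IG = 0.9916 - 0.9192 = 0.0724

0.0724


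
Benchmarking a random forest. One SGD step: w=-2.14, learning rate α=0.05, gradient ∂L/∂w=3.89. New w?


w_new = w - α·∇
= -2.14 - 0.05·3.89
= -2.14 - 0.1945
= -2.3345

-2.3345


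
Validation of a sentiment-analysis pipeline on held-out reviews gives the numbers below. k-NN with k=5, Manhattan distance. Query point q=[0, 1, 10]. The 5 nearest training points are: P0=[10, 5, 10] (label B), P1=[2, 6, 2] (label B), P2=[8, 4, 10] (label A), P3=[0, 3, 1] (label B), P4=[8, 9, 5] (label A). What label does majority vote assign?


d(q,P0) = 14  (label B)
d(q,P1) = 15  (label B)
d(q,P2) = 11  (label A)
d(q,P3) = 11  (label B)
d(q,P4) = 21  (label A)
Votes: A=2, B=3
Majority → B

B


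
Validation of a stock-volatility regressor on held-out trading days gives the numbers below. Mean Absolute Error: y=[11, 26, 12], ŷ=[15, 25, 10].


Absolute errors: |11-15|=4, |26-25|=1, |12-10|=2
Sum = 7
MAE = 7/3 = 7/3

7/3


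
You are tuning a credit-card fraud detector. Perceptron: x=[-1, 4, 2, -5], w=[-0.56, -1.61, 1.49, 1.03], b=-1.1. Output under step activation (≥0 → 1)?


z = (-1)·(-0.56) + (4)·(-1.61) + (2)·(1.49) + (-5)·(1.03) - 1.1
  = -9.15
step(z) = 0 (z<0)

0


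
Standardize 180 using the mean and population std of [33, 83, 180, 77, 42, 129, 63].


μ = 86.7143, σ = 47.877
z = (180 - 86.7143)/47.877 = 1.9484

1.9484


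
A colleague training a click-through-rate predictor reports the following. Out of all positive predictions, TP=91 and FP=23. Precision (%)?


Precision = TP/(TP+FP)
= 91/(91+23)
= 91/114 = 79.82%

79.82%


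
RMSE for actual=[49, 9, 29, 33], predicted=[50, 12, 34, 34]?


MSE = 36/4 = 9
RMSE = √(36/4) = 3.0

3.0


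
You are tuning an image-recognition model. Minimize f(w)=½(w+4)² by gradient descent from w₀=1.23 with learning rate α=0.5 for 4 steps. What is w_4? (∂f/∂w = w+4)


step 1: grad = 1.23+4 = 5.23; w = 1.23 - 0.5·(5.23) = -1.385
step 2: grad = -1.385+4 = 2.615; w = -1.385 - 0.5·(2.615) = -2.6925
step 3: grad = -2.6925+4 = 1.3075; w = -2.6925 - 0.5·(1.3075) = -3.34625
step 4: grad = -3.34625+4 = 0.65375; w = -3.34625 - 0.5·(0.65375) = -3.673125

-3.673125


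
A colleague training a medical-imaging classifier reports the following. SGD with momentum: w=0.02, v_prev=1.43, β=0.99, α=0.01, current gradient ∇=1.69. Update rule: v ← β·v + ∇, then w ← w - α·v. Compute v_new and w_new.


v_new = 0.99·1.43 + 1.69 = 1.4157 + 1.69 = 3.1057
w_new = 0.02 - 0.01·3.1057 = 0.02 - 0.031057 = -0.011057

v_new=3.1057, w_new=-0.011057


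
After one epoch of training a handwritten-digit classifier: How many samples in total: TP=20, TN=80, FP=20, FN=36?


Total = TP + TN + FP + FN
= 20 + 80 + 20 + 36
= 156
(Predicted positive: 40, predicted negative: 116)

156


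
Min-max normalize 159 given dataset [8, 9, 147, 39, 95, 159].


min=8, max=159
(159-8)/(159-8) = 151/151 = 1.0

1.0


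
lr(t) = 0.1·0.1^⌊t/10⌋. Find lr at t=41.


n_drops = ⌊41/10⌋ = 4
lr = 0.1·0.1^4 = 0.1·0.0001 = 0.00001

0.00001


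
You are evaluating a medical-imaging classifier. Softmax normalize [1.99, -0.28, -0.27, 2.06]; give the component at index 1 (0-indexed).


Exponentials: e^1.99=7.3155, e^-0.28=0.7558, e^-0.27=0.7634, e^2.06=7.846
Sum = 16.6807
Softmax = [0.4386, 0.0453, 0.0458, 0.4704]
p[1] = 0.7558/16.6807 = 0.0453

0.0453


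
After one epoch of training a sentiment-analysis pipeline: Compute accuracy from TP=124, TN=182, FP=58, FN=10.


Accuracy = (TP+TN)/(TP+TN+FP+FN)
= (124+182)/(374)
= 306/374 = 81.82%

81.82%


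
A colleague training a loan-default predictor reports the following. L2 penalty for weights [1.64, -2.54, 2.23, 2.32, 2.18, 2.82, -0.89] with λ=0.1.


‖w‖₂² = (1.64)² + (-2.54)² + (2.23)² + (2.32)² + (2.18)² + (2.82)² + (-0.89)²
     = 2.6896 + 6.4516 + 4.9729 + 5.3824 + 4.7524 + 7.9524 + 0.7921
     = 32.9934
λ·‖w‖₂² = 0.1·32.9934 = 3.29934

3.29934


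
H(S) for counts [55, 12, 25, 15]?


Probabilities: [55/107, 12/107, 25/107, 15/107] ≈ [0.514, 0.1121, 0.2336, 0.1402]
H = -((55/107)·log₂(55/107) + (12/107)·log₂(12/107) + (25/107)·log₂(25/107) + (15/107)·log₂(15/107))
  = 1.735 bits

1.735 bits


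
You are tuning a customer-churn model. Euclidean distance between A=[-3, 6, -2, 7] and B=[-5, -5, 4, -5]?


d = √((-3+ 5)² + (6+ 5)² + (-2-4)² + (7+ 5)²)
  = √(4 + 121 + 36 + 144)
  = √305 = 17.4642

17.4642


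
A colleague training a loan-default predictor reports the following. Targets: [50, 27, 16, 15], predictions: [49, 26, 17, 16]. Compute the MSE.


Squared errors: (50-49)²=1, (27-26)²=1, (16-17)²=1, (15-16)²=1
Sum = 4
MSE = 4/4 = 1

1


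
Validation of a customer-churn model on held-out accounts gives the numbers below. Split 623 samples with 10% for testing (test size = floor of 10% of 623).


Test = ⌊623·10/100⌋ = 62
Train = 623 - 62 = 561

Train: 561, Test: 62


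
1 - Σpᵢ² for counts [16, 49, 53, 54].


Probabilities: [16/172, 49/172, 53/172, 54/172] ≈ [0.093, 0.2849, 0.3081, 0.314]
Σpᵢ² = (256 + 2401 + 2809 + 2916)/172² = 8382/29584
Gini = 1 - Σpᵢ² = 1 - 8382/29584 = 0.7167

0.7167


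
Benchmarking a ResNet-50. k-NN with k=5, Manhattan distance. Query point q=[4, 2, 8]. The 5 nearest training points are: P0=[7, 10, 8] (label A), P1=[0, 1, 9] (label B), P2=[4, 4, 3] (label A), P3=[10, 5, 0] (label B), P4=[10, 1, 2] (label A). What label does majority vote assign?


d(q,P0) = 11  (label A)
d(q,P1) = 6  (label B)
d(q,P2) = 7  (label A)
d(q,P3) = 17  (label B)
d(q,P4) = 13  (label A)
Votes: A=3, B=2
Majority → A

A


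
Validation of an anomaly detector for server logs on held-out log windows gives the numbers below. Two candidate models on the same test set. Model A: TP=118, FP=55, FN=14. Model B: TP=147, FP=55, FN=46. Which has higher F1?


Model A: P=118/173=0.6821, R=118/132=0.8939, F1=2PR/(P+R)=2TP/(2TP+FP+FN)=236/305=0.7738
Model B: P=147/202=0.7277, R=147/193=0.7617, F1=2PR/(P+R)=2TP/(2TP+FP+FN)=294/395=0.7443
0.7738 > 0.7443 → Model A

Model A


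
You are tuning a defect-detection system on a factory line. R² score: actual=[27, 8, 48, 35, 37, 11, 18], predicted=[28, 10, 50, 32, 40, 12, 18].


ȳ = 26.2857
SS_res = Σ(y-ŷ)² = 28
SS_tot = Σ(y-ȳ)² = 1299.43
R² = 1 - SS_res/SS_tot = 1 - 0.0215 = 0.9785

0.9785


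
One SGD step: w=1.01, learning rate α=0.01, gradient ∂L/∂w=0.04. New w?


w_new = w - α·∇
= 1.01 - 0.01·0.04
= 1.01 - 0.0004
= 1.0096

1.0096


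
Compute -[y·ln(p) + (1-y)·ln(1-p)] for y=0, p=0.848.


BCE = -[y·ln(p) + (1-y)·ln(1-p)]
= -0 - 1·ln(1-0.848)
= -ln(0.152) = 1.8839

1.8839


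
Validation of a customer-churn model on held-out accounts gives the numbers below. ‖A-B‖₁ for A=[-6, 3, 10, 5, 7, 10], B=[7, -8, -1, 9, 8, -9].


d = |-6-7| + |3+ 8| + |10+ 1| + |5-9| + |7-8| + |10+ 9|
  = 13 + 11 + 11 + 4 + 1 + 19
  = 59

59


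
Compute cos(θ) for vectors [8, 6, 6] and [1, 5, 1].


A·B = 8·1 + 6·5 + 6·1 = 44
‖A‖ = √136 = 11.6619, ‖B‖ = √27 = 5.1962
cos = 44/(√136·√27) = 44/√3672 = 0.7261

0.7261


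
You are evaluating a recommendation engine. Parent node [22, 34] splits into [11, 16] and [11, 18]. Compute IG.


Parent = [22, 34], H_parent = 0.9666
H_left = 0.9751 (n=27), H_right = 0.9576 (n=29)
H_children = (27/56)·0.9751 + (29/56)·0.9576 = 0.966
IG = 0.9666 - 0.966 = 0.0006

0.0006


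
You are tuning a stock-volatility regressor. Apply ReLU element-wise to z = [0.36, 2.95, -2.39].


ReLU(0.36) = max(0, 0.36) = 0.36
ReLU(2.95) = max(0, 2.95) = 2.95
ReLU(-2.39) = max(0, -2.39) = 0.0
result = [0.36, 2.95, 0.0]

[0.36, 2.95, 0.0]


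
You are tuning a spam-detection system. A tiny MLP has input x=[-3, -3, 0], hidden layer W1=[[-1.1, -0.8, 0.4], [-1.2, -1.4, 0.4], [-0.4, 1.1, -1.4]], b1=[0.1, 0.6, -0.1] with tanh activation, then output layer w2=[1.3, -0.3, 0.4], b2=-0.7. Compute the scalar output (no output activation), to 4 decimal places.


z1[0] = (-1.1)·(-3) + (-0.8)·(-3) + (0.4)·(0) + 0.1 = 5.8
z1[1] = (-1.2)·(-3) + (-1.4)·(-3) + (0.4)·(0) + 0.6 = 8.4
z1[2] = (-0.4)·(-3) + (1.1)·(-3) + (-1.4)·(0) - 0.1 = -2.2
h = tanh(z1) = [1.0, 1.0, -0.9757]
output = (1.3)·(1.0) + (-0.3)·(1.0) + (0.4)·(-0.9757) - 0.7 = -0.0903

-0.0903


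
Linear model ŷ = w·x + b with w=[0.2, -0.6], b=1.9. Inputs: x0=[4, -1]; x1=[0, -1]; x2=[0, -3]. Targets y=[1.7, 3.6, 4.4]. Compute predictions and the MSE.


ŷ0 = (0.2)·(4) + (-0.6)·(-1) + 1.9 = 3.3
ŷ1 = (0.2)·(0) + (-0.6)·(-1) + 1.9 = 2.5
ŷ2 = (0.2)·(0) + (-0.6)·(-3) + 1.9 = 3.7
errors² = [2.56, 1.21, 0.49]
MSE = 4.2600/3 = 1.42

1.42


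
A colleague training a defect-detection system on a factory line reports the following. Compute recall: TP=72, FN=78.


Recall = TP/(TP+FN)
= 72/(72+78)
= 72/150 = 48.0%

48.0%


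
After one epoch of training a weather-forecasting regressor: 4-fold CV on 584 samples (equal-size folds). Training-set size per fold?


Fold size = 584/4 = 146
Training per fold = 584 - 146 = 438

438


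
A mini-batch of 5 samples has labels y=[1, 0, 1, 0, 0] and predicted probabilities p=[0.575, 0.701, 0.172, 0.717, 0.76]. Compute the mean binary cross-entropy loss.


L[0] = -ln(0.575) = 0.5534
L[1] = -ln(1-0.701) = -ln(0.299) = 1.2073
L[2] = -ln(0.172) = 1.7603
L[3] = -ln(1-0.717) = -ln(0.283) = 1.2623
L[4] = -ln(1-0.76) = -ln(0.24) = 1.4271
mean = (0.5534 + 1.2073 + 1.7603 + 1.2623 + 1.4271)/5 = 1.2421

1.2421


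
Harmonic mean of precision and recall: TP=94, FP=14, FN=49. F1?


Precision = 94/108 = 0.8704
Recall = 94/143 = 0.6573
F1 = 2·P·R/(P+R) = 2·TP/(2·TP+FP+FN) = 188/(188+14+49) = 188/251 = 0.749

0.749


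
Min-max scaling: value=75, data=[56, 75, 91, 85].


min=56, max=91
(75-56)/(91-56) = 19/35 = 0.5429

0.5429


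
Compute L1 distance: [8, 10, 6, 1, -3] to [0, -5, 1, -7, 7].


d = |8-0| + |10+ 5| + |6-1| + |1+ 7| + |-3-7|
  = 8 + 15 + 5 + 8 + 10
  = 46

46


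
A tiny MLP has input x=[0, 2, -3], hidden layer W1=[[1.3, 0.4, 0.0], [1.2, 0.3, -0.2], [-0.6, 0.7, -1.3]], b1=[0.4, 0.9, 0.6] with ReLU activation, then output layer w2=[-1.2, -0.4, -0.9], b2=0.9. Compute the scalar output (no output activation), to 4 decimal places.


z1[0] = (1.3)·(0) + (0.4)·(2) + (0.0)·(-3) + 0.4 = 1.2
z1[1] = (1.2)·(0) + (0.3)·(2) + (-0.2)·(-3) + 0.9 = 2.1
z1[2] = (-0.6)·(0) + (0.7)·(2) + (-1.3)·(-3) + 0.6 = 5.9
h = ReLU(z1) = [1.2, 2.1, 5.9]
output = (-1.2)·(1.2) + (-0.4)·(2.1) + (-0.9)·(5.9) + 0.9 = -6.69

-6.69


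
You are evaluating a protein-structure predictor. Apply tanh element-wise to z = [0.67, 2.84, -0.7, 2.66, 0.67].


tanh(0.67) = 0.585
tanh(2.84) = 0.9932
tanh(-0.7) = -0.6044
tanh(2.66) = 0.9903
tanh(0.67) = 0.585
result = [0.585, 0.9932, -0.6044, 0.9903, 0.585]

[0.585, 0.9932, -0.6044, 0.9903, 0.585]


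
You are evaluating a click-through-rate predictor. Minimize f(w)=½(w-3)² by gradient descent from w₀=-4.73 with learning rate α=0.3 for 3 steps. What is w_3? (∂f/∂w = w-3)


step 1: grad = -4.73-3 = -7.73; w = -4.73 - 0.3·(-7.73) = -2.411
step 2: grad = -2.411-3 = -5.411; w = -2.411 - 0.3·(-5.411) = -0.7877
step 3: grad = -0.7877-3 = -3.7877; w = -0.7877 - 0.3·(-3.7877) = 0.34861

0.34861


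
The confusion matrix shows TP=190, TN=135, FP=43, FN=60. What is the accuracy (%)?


Accuracy = (TP+TN)/(TP+TN+FP+FN)
= (190+135)/(428)
= 325/428 = 75.93%

75.93%


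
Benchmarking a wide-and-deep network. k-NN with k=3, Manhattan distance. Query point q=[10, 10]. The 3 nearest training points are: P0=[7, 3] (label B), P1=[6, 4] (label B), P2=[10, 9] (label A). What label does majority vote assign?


d(q,P0) = 10  (label B)
d(q,P1) = 10  (label B)
d(q,P2) = 1  (label A)
Votes: A=1, B=2
Majority → B

B


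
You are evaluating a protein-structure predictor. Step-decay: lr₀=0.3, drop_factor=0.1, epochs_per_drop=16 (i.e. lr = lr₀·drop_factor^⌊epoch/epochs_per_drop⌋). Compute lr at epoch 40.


n_drops = ⌊40/16⌋ = 2
lr = 0.3·0.1^2 = 0.3·0.01 = 0.003

0.003


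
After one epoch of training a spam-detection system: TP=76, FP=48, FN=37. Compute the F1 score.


Precision = 76/124 = 0.6129
Recall = 76/113 = 0.6726
F1 = 2·P·R/(P+R) = 2·TP/(2·TP+FP+FN) = 152/(152+48+37) = 152/237 = 0.6414

0.6414


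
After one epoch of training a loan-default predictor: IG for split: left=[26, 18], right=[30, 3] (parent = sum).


Parent = [56, 21], H_parent = 0.8454
H_left = 0.976 (n=44), H_right = 0.4395 (n=33)
H_children = (44/77)·0.976 + (33/77)·0.4395 = 0.7461
IG = 0.8454 - 0.7461 = 0.0993

0.0993


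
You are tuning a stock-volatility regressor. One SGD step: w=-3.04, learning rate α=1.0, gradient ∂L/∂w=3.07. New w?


w_new = w - α·∇
= -3.04 - 1.0·3.07
= -3.04 - 3.07
= -6.11

-6.11


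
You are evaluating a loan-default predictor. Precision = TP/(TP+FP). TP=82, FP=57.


Precision = TP/(TP+FP)
= 82/(82+57)
= 82/139 = 58.99%

58.99%


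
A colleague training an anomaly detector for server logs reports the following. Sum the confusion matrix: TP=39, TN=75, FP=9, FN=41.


Total = TP + TN + FP + FN
= 39 + 75 + 9 + 41
= 164
(Predicted positive: 48, predicted negative: 116)

164


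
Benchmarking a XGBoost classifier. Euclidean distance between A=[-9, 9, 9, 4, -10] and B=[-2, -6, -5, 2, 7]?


d = √((-9+ 2)² + (9+ 6)² + (9+ 5)² + (4-2)² + (-10-7)²)
  = √(49 + 225 + 196 + 4 + 289)
  = √763 = 27.6225

27.6225


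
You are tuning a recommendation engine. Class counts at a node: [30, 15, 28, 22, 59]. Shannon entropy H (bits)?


Probabilities: [30/154, 15/154, 28/154, 22/154, 59/154] ≈ [0.1948, 0.0974, 0.1818, 0.1429, 0.3831]
H = -((30/154)·log₂(30/154) + (15/154)·log₂(15/154) + (28/154)·log₂(28/154) + (22/154)·log₂(22/154) + (59/154)·log₂(59/154))
  = 2.1655 bits

2.1655 bits


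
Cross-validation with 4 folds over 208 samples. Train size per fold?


Fold size = 208/4 = 52
Training per fold = 208 - 52 = 156

156


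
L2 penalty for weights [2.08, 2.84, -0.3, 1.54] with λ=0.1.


‖w‖₂² = (2.08)² + (2.84)² + (-0.3)² + (1.54)²
     = 4.3264 + 8.0656 + 0.09 + 2.3716
     = 14.8536
λ·‖w‖₂² = 0.1·14.8536 = 1.48536

1.48536


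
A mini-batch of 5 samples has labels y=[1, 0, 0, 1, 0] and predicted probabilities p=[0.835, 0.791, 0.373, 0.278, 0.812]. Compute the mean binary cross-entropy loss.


L[0] = -ln(0.835) = 0.1803
L[1] = -ln(1-0.791) = -ln(0.209) = 1.5654
L[2] = -ln(1-0.373) = -ln(0.627) = 0.4668
L[3] = -ln(0.278) = 1.2801
L[4] = -ln(1-0.812) = -ln(0.188) = 1.6713
mean = (0.1803 + 1.5654 + 0.4668 + 1.2801 + 1.6713)/5 = 1.0328

1.0328


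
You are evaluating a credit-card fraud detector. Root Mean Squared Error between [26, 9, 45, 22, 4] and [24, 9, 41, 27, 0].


MSE = 61/5 = 12.2
RMSE = √(61/5) = 3.4928

3.4928


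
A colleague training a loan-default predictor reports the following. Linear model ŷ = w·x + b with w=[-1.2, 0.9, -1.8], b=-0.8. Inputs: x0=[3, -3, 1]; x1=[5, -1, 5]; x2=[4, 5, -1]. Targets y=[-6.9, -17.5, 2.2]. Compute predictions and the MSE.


ŷ0 = (-1.2)·(3) + (0.9)·(-3) + (-1.8)·(1) - 0.8 = -8.9
ŷ1 = (-1.2)·(5) + (0.9)·(-1) + (-1.8)·(5) - 0.8 = -16.7
ŷ2 = (-1.2)·(4) + (0.9)·(5) + (-1.8)·(-1) - 0.8 = 0.7
errors² = [4.0, 0.64, 2.25]
MSE = 6.8900/3 = 2.2967

2.2967


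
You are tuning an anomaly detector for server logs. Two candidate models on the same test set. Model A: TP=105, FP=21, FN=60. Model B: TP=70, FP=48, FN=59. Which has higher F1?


Model A: P=105/126=0.8333, R=105/165=0.6364, F1=2PR/(P+R)=2TP/(2TP+FP+FN)=210/291=0.7216
Model B: P=70/118=0.5932, R=70/129=0.5426, F1=2PR/(P+R)=2TP/(2TP+FP+FN)=140/247=0.5668
0.7216 > 0.5668 → Model A

Model A


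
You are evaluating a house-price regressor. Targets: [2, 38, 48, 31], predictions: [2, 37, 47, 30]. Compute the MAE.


Absolute errors: |2-2|=0, |38-37|=1, |48-47|=1, |31-30|=1
Sum = 3
MAE = 3/4 = 3/4

3/4


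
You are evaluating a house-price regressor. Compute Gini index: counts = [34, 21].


Probabilities: [34/55, 21/55] ≈ [0.6182, 0.3818]
Σpᵢ² = (1156 + 441)/55² = 1597/3025
Gini = 1 - Σpᵢ² = 1 - 1597/3025 = 0.4721

0.4721


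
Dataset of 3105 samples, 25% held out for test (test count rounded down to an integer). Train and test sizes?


Test = ⌊3105·25/100⌋ = 776
Train = 3105 - 776 = 2329

Train: 2329, Test: 776


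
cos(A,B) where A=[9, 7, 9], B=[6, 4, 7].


A·B = 9·6 + 7·4 + 9·7 = 145
‖A‖ = √211 = 14.5258, ‖B‖ = √101 = 10.0499
cos = 145/(√211·√101) = 145/√21311 = 0.9933

0.9933


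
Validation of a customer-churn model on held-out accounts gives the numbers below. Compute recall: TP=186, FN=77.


Recall = TP/(TP+FN)
= 186/(186+77)
= 186/263 = 70.72%

70.72%


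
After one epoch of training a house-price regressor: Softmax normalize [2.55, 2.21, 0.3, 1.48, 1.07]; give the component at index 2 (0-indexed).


Exponentials: e^2.55=12.8071, e^2.21=9.1157, e^0.3=1.3499, e^1.48=4.3929, e^1.07=2.9154
Sum = 30.581
Softmax = [0.4188, 0.2981, 0.0441, 0.1436, 0.0953]
p[2] = 1.3499/30.581 = 0.0441

0.0441


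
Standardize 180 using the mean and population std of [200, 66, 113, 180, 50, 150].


μ = 126.5, σ = 55.545
z = (180 - 126.5)/55.545 = 0.9632

0.9632


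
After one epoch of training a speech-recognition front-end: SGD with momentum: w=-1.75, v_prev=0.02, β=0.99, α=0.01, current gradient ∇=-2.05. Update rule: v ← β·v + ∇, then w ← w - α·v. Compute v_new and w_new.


v_new = 0.99·0.02 - 2.05 = 0.0198 - 2.05 = -2.0302
w_new = -1.75 - 0.01·-2.0302 = -1.75 + 0.020302 = -1.729698

v_new=-2.0302, w_new=-1.729698


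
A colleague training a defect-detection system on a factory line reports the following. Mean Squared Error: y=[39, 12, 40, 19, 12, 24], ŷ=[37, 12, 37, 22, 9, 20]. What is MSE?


Squared errors: (39-37)²=4, (12-12)²=0, (40-37)²=9, (19-22)²=9, (12-9)²=9, (24-20)²=16
Sum = 47
MSE = 47/6 = 47/6

47/6


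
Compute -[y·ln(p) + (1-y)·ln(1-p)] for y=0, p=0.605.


BCE = -[y·ln(p) + (1-y)·ln(1-p)]
= -0 - 1·ln(1-0.605)
= -ln(0.395) = 0.9289

0.9289


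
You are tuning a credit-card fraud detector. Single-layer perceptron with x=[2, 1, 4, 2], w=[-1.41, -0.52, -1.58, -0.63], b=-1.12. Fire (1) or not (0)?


z = (2)·(-1.41) + (1)·(-0.52) + (4)·(-1.58) + (2)·(-0.63) - 1.12
  = -12.04
step(z) = 0 (z<0)

0


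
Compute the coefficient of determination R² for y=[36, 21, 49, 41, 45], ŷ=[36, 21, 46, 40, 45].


ȳ = 38.4
SS_res = Σ(y-ŷ)² = 10
SS_tot = Σ(y-ȳ)² = 471.2
R² = 1 - SS_res/SS_tot = 1 - 0.0212 = 0.9788

0.9788


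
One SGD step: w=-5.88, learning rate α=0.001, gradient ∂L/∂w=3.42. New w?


w_new = w - α·∇
= -5.88 - 0.001·3.42
= -5.88 - 0.00342
= -5.88342

-5.88342


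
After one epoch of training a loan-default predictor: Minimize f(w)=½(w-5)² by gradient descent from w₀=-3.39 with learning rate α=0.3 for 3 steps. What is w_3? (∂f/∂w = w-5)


step 1: grad = -3.39-5 = -8.39; w = -3.39 - 0.3·(-8.39) = -0.873
step 2: grad = -0.873-5 = -5.873; w = -0.873 - 0.3·(-5.873) = 0.8889
step 3: grad = 0.8889-5 = -4.1111; w = 0.8889 - 0.3·(-4.1111) = 2.12223

2.12223


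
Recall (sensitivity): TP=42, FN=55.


Recall = TP/(TP+FN)
= 42/(42+55)
= 42/97 = 43.3%

43.3%


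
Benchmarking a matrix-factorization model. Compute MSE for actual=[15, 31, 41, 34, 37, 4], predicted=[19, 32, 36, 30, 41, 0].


Squared errors: (15-19)²=16, (31-32)²=1, (41-36)²=25, (34-30)²=16, (37-41)²=16, (4-0)²=16
Sum = 90
MSE = 90/6 = 15

15


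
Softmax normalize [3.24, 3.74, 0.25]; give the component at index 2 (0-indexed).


Exponentials: e^3.24=25.5337, e^3.74=42.098, e^0.25=1.284
Sum = 68.9157
Softmax = [0.3705, 0.6109, 0.0186]
p[2] = 1.284/68.9157 = 0.0186

0.0186


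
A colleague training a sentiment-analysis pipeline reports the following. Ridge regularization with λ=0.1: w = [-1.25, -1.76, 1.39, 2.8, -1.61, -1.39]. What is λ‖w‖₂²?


‖w‖₂² = (-1.25)² + (-1.76)² + (1.39)² + (2.8)² + (-1.61)² + (-1.39)²
     = 1.5625 + 3.0976 + 1.9321 + 7.84 + 2.5921 + 1.9321
     = 18.9564
λ·‖w‖₂² = 0.1·18.9564 = 1.89564

1.89564


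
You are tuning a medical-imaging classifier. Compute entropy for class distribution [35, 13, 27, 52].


Probabilities: [35/127, 13/127, 27/127, 52/127] ≈ [0.2756, 0.1024, 0.2126, 0.4094]
H = -((35/127)·log₂(35/127) + (13/127)·log₂(13/127) + (27/127)·log₂(27/127) + (52/127)·log₂(52/127))
  = 1.8514 bits

1.8514 bits


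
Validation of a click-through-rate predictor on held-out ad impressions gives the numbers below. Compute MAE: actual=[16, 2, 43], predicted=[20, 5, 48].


Absolute errors: |16-20|=4, |2-5|=3, |43-48|=5
Sum = 12
MAE = 12/3 = 4

4


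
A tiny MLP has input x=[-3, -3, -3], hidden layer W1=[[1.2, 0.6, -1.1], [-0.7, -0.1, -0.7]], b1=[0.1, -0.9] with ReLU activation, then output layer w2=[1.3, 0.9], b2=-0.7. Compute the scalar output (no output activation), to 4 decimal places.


z1[0] = (1.2)·(-3) + (0.6)·(-3) + (-1.1)·(-3) + 0.1 = -2.0
z1[1] = (-0.7)·(-3) + (-0.1)·(-3) + (-0.7)·(-3) - 0.9 = 3.6
h = ReLU(z1) = [0.0, 3.6]
output = (1.3)·(0.0) + (0.9)·(3.6) - 0.7 = 2.54

2.54


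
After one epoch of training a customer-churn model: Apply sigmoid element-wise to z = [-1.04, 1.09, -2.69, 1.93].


σ(-1.04) = 1/(1+e^1.04) = 0.2611
σ(1.09) = 1/(1+e^-1.09) = 0.7484
σ(-2.69) = 1/(1+e^2.69) = 0.0636
σ(1.93) = 1/(1+e^-1.93) = 0.8732
result = [0.2611, 0.7484, 0.0636, 0.8732]

[0.2611, 0.7484, 0.0636, 0.8732]


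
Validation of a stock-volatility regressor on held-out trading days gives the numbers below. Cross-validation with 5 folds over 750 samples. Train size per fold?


Fold size = 750/5 = 150
Training per fold = 750 - 150 = 600

600


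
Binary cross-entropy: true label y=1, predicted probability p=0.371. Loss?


BCE = -[y·ln(p) + (1-y)·ln(1-p)]
= -1·ln(0.371) - 0
= -ln(0.371) = 0.9916

0.9916


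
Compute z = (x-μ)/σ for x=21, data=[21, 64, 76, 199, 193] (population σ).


μ = 110.6, σ = 72.1127
z = (21 - 110.6)/72.1127 = -1.2425

-1.2425


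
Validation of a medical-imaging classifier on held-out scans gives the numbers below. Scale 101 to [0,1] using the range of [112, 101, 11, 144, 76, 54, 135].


min=11, max=144
(101-11)/(144-11) = 90/133 = 0.6767

0.6767


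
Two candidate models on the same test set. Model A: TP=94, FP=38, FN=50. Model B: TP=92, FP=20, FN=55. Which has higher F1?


Model A: P=94/132=0.7121, R=94/144=0.6528, F1=2PR/(P+R)=2TP/(2TP+FP+FN)=188/276=0.6812
Model B: P=92/112=0.8214, R=92/147=0.6259, F1=2PR/(P+R)=2TP/(2TP+FP+FN)=184/259=0.7104
0.6812 < 0.7104 → Model B

Model B


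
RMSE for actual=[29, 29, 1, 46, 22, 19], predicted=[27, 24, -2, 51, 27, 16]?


MSE = 97/6 = 16.1667
RMSE = √(97/6) = 4.0208

4.0208


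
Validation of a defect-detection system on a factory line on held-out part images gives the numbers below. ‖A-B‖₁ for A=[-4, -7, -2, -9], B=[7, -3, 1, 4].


d = |-4-7| + |-7+ 3| + |-2-1| + |-9-4|
  = 11 + 4 + 3 + 13
  = 31

31


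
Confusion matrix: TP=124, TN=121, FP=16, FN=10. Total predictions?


Total = TP + TN + FP + FN
= 124 + 121 + 16 + 10
= 271
(Predicted positive: 140, predicted negative: 131)

271


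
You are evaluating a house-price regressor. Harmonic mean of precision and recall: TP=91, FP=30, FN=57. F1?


Precision = 91/121 = 0.7521
Recall = 91/148 = 0.6149
F1 = 2·P·R/(P+R) = 2·TP/(2·TP+FP+FN) = 182/(182+30+57) = 182/269 = 0.6766

0.6766


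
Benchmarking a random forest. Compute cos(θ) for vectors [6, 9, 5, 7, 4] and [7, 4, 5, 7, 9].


A·B = 6·7 + 9·4 + 5·5 + 7·7 + 4·9 = 188
‖A‖ = √207 = 14.3875, ‖B‖ = √220 = 14.8324
cos = 188/(√207·√220) = 188/√45540 = 0.881

0.881


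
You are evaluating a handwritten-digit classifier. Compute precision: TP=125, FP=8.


Precision = TP/(TP+FP)
= 125/(125+8)
= 125/133 = 93.98%

93.98%


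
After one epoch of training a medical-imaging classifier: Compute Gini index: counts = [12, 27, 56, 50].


Probabilities: [12/145, 27/145, 56/145, 50/145] ≈ [0.0828, 0.1862, 0.3862, 0.3448]
Σpᵢ² = (144 + 729 + 3136 + 2500)/145² = 6509/21025
Gini = 1 - Σpᵢ² = 1 - 6509/21025 = 0.6904

0.6904


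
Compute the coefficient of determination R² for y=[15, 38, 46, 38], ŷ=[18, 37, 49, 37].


ȳ = 34.25
SS_res = Σ(y-ŷ)² = 20
SS_tot = Σ(y-ȳ)² = 536.75
R² = 1 - SS_res/SS_tot = 1 - 0.0373 = 0.9627

0.9627


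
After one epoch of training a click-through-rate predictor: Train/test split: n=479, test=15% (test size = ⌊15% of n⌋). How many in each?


Test = ⌊479·15/100⌋ = 71
Train = 479 - 71 = 408

Train: 408, Test: 71


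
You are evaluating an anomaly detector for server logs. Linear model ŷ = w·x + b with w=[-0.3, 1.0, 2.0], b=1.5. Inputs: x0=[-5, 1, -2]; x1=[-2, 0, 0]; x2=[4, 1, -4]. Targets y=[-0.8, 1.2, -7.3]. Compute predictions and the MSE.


ŷ0 = (-0.3)·(-5) + (1.0)·(1) + (2.0)·(-2) + 1.5 = 0.0
ŷ1 = (-0.3)·(-2) + (1.0)·(0) + (2.0)·(0) + 1.5 = 2.1
ŷ2 = (-0.3)·(4) + (1.0)·(1) + (2.0)·(-4) + 1.5 = -6.7
errors² = [0.64, 0.81, 0.36]
MSE = 1.8100/3 = 0.6033

0.6033


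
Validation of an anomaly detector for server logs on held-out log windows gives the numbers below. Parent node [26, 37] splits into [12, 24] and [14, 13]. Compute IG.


Parent = [26, 37], H_parent = 0.9779
H_left = 0.9183 (n=36), H_right = 0.999 (n=27)
H_children = (36/63)·0.9183 + (27/63)·0.999 = 0.9529
IG = 0.9779 - 0.9529 = 0.025

0.025


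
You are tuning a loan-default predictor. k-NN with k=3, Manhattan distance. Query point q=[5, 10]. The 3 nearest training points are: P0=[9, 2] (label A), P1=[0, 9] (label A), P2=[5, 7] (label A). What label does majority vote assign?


d(q,P0) = 12  (label A)
d(q,P1) = 6  (label A)
d(q,P2) = 3  (label A)
Votes: A=3, B=0
Majority → A

A


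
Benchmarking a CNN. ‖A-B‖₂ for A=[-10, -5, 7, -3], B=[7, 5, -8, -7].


d = √((-10-7)² + (-5-5)² + (7+ 8)² + (-3+ 7)²)
  = √(289 + 100 + 225 + 16)
  = √630 = 25.0998

25.0998


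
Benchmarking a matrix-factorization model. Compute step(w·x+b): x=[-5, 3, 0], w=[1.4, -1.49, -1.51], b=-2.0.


z = (-5)·(1.4) + (3)·(-1.49) + (0)·(-1.51) - 2.0
  = -13.47
step(z) = 0 (z<0)

0


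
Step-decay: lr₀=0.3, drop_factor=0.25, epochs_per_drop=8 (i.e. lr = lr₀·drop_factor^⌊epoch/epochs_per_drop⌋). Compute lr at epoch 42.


n_drops = ⌊42/8⌋ = 5
lr = 0.3·0.25^5 = 0.3·0.0009765625 = 0.00029296875

0.00029296875


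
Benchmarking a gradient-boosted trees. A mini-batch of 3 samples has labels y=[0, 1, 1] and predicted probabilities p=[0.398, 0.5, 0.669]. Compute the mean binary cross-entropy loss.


L[0] = -ln(1-0.398) = -ln(0.602) = 0.5075
L[1] = -ln(0.5) = 0.6931
L[2] = -ln(0.669) = 0.402
mean = (0.5075 + 0.6931 + 0.402)/3 = 0.5342

0.5342


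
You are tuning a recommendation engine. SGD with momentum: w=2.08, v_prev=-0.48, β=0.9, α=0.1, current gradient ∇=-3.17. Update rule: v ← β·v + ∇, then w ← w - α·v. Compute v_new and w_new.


v_new = 0.9·-0.48 - 3.17 = -0.432 - 3.17 = -3.602
w_new = 2.08 - 0.1·-3.602 = 2.08 + 0.3602 = 2.4402

v_new=-3.602, w_new=2.4402


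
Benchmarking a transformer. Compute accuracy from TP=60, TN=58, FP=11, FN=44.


Accuracy = (TP+TN)/(TP+TN+FP+FN)
= (60+58)/(173)
= 118/173 = 68.21%

68.21%


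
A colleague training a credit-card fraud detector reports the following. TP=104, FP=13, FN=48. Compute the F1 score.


Precision = 104/117 = 0.8889
Recall = 104/152 = 0.6842
F1 = 2·P·R/(P+R) = 2·TP/(2·TP+FP+FN) = 208/(208+13+48) = 208/269 = 0.7732

0.7732


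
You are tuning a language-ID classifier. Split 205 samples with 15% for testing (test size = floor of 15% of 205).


Test = ⌊205·15/100⌋ = 30
Train = 205 - 30 = 175

Train: 175, Test: 30


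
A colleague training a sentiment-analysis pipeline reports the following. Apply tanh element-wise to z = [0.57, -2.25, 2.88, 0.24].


tanh(0.57) = 0.5154
tanh(-2.25) = -0.978
tanh(2.88) = 0.9937
tanh(0.24) = 0.2355
result = [0.5154, -0.978, 0.9937, 0.2355]

[0.5154, -0.978, 0.9937, 0.2355]


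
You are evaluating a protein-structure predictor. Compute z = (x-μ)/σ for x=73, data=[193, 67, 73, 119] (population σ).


μ = 113, σ = 50.3786
z = (73 - 113)/50.3786 = -0.794

-0.794


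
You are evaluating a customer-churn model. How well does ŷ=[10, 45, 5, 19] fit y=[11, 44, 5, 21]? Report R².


ȳ = 20.25
SS_res = Σ(y-ŷ)² = 6
SS_tot = Σ(y-ȳ)² = 882.75
R² = 1 - SS_res/SS_tot = 1 - 0.0068 = 0.9932

0.9932


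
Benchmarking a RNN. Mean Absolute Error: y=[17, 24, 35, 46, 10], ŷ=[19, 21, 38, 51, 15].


Absolute errors: |17-19|=2, |24-21|=3, |35-38|=3, |46-51|=5, |10-15|=5
Sum = 18
MAE = 18/5 = 18/5

18/5


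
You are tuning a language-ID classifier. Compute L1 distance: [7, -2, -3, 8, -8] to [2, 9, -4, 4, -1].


d = |7-2| + |-2-9| + |-3+ 4| + |8-4| + |-8+ 1|
  = 5 + 11 + 1 + 4 + 7
  = 28

28


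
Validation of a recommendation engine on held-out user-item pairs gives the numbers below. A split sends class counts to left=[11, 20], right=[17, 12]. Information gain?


Parent = [28, 32], H_parent = 0.9968
H_left = 0.9383 (n=31), H_right = 0.9784 (n=29)
H_children = (31/60)·0.9383 + (29/60)·0.9784 = 0.9577
IG = 0.9968 - 0.9577 = 0.0391

0.0391


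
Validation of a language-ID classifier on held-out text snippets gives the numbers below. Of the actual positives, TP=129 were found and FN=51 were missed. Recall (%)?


Recall = TP/(TP+FN)
= 129/(129+51)
= 129/180 = 71.67%

71.67%


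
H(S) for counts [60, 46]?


Probabilities: [60/106, 46/106] ≈ [0.566, 0.434]
H = -((60/106)·log₂(60/106) + (46/106)·log₂(46/106))
  = 0.9874 bits

0.9874 bits


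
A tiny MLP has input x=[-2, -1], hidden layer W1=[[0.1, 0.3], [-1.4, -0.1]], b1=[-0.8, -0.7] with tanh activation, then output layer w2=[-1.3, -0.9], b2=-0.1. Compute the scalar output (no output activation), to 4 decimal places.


z1[0] = (0.1)·(-2) + (0.3)·(-1) - 0.8 = -1.3
z1[1] = (-1.4)·(-2) + (-0.1)·(-1) - 0.7 = 2.2
h = tanh(z1) = [-0.8617, 0.9757]
output = (-1.3)·(-0.8617) + (-0.9)·(0.9757) - 0.1 = 0.1421

0.1421


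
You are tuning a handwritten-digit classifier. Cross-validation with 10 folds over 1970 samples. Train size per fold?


Fold size = 1970/10 = 197
Training per fold = 1970 - 197 = 1773

1773


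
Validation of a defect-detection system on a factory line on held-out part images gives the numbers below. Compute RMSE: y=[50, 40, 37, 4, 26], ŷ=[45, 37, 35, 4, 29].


MSE = 47/5 = 9.4
RMSE = √(47/5) = 3.0659

3.0659


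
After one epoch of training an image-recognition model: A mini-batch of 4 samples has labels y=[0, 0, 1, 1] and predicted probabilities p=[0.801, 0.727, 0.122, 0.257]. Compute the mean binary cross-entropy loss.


L[0] = -ln(1-0.801) = -ln(0.199) = 1.6145
L[1] = -ln(1-0.727) = -ln(0.273) = 1.2983
L[2] = -ln(0.122) = 2.1037
L[3] = -ln(0.257) = 1.3587
mean = (1.6145 + 1.2983 + 2.1037 + 1.3587)/4 = 1.5938

1.5938


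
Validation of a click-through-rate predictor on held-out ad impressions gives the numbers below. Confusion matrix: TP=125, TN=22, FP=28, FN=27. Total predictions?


Total = TP + TN + FP + FN
= 125 + 22 + 28 + 27
= 202
(Predicted positive: 153, predicted negative: 49)

202


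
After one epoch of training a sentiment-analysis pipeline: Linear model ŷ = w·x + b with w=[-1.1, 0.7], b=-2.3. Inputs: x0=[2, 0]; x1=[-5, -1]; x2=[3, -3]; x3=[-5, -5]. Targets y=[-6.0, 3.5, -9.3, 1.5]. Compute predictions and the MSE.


ŷ0 = (-1.1)·(2) + (0.7)·(0) - 2.3 = -4.5
ŷ1 = (-1.1)·(-5) + (0.7)·(-1) - 2.3 = 2.5
ŷ2 = (-1.1)·(3) + (0.7)·(-3) - 2.3 = -7.7
ŷ3 = (-1.1)·(-5) + (0.7)·(-5) - 2.3 = -0.3
errors² = [2.25, 1.0, 2.56, 3.24]
MSE = 9.0500/4 = 2.2625

2.2625


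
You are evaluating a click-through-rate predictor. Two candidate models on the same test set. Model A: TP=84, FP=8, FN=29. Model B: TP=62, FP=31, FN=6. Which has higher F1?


Model A: P=84/92=0.913, R=84/113=0.7434, F1=2PR/(P+R)=2TP/(2TP+FP+FN)=168/205=0.8195
Model B: P=62/93=0.6667, R=62/68=0.9118, F1=2PR/(P+R)=2TP/(2TP+FP+FN)=124/161=0.7702
0.8195 > 0.7702 → Model A

Model A


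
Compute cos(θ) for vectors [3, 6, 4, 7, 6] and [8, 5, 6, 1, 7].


A·B = 3·8 + 6·5 + 4·6 + 7·1 + 6·7 = 127
‖A‖ = √146 = 12.083, ‖B‖ = √175 = 13.2288
cos = 127/(√146·√175) = 127/√25550 = 0.7945

0.7945


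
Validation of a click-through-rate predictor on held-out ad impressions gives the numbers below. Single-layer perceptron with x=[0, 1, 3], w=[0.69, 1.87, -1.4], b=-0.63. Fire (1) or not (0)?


z = (0)·(0.69) + (1)·(1.87) + (3)·(-1.4) - 0.63
  = -2.96
step(z) = 0 (z<0)

0


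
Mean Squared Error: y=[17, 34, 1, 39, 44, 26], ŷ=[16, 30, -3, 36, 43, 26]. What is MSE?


Squared errors: (17-16)²=1, (34-30)²=16, (1+ 3)²=16, (39-36)²=9, (44-43)²=1, (26-26)²=0
Sum = 43
MSE = 43/6 = 43/6

43/6


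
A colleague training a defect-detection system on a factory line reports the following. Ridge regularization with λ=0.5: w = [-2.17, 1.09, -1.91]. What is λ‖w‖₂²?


‖w‖₂² = (-2.17)² + (1.09)² + (-1.91)²
     = 4.7089 + 1.1881 + 3.6481
     = 9.5451
λ·‖w‖₂² = 0.5·9.5451 = 4.77255

4.77255


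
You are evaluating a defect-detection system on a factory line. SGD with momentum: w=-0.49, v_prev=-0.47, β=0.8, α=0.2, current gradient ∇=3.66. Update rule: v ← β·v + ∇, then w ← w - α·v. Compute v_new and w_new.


v_new = 0.8·-0.47 + 3.66 = -0.376 + 3.66 = 3.284
w_new = -0.49 - 0.2·3.284 = -0.49 - 0.6568 = -1.1468

v_new=3.284, w_new=-1.1468


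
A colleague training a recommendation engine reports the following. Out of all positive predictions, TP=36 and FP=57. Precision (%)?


Precision = TP/(TP+FP)
= 36/(36+57)
= 36/93 = 38.71%

38.71%


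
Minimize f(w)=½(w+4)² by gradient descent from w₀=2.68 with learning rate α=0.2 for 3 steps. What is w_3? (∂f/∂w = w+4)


step 1: grad = 2.68+4 = 6.68; w = 2.68 - 0.2·(6.68) = 1.344
step 2: grad = 1.344+4 = 5.344; w = 1.344 - 0.2·(5.344) = 0.2752
step 3: grad = 0.2752+4 = 4.2752; w = 0.2752 - 0.2·(4.2752) = -0.57984

-0.57984


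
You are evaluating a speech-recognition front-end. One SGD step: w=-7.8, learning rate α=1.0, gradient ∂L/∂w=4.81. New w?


w_new = w - α·∇
= -7.8 - 1.0·4.81
= -7.8 - 4.81
= -12.61

-12.61


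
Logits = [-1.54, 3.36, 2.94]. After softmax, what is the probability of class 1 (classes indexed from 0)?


Exponentials: e^-1.54=0.2144, e^3.36=28.7892, e^2.94=18.9158
Sum = 47.9194
Softmax = [0.0045, 0.6008, 0.3947]
p[1] = 28.7892/47.9194 = 0.6008

0.6008


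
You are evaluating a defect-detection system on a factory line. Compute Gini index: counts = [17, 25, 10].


Probabilities: [17/52, 25/52, 10/52] ≈ [0.3269, 0.4808, 0.1923]
Σpᵢ² = (289 + 625 + 100)/52² = 1014/2704
Gini = 1 - Σpᵢ² = 1 - 1014/2704 = 0.625

0.625


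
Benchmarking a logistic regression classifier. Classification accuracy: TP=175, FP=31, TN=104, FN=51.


Accuracy = (TP+TN)/(TP+TN+FP+FN)
= (175+104)/(361)
= 279/361 = 77.29%

77.29%
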